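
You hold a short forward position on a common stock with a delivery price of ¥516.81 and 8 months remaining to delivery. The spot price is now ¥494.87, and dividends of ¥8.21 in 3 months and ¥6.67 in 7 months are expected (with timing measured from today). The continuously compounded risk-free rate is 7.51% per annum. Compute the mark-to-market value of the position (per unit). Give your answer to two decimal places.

¥11.14

PV(remaining dividends) I = 8.21·e^(−0.0751·3/12) + 6.67·e^(−0.0751·7/12) = 14.4414
Current forward F = (S − I)·e^(rT) = (494.87 − 14.4414)·e^(0.0751·8/12) = 480.4286 × 1.051341 = 505.0943
Value (long) = (F − K)·e^(−rT) = (505.0943 − 516.81) × 0.951166 = -11.1436
Short position value = −(long value) = ¥11.14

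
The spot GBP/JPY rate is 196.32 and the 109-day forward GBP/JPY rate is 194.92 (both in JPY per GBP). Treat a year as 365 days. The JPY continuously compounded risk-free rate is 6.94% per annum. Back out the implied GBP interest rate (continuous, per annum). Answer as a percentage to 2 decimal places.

9.34%

F = S·e^((r_JPY − r_GBP)T) ⇒ r_GBP = r_JPY − ln(F/S)/T
ln(194.92/196.32) = -0.007157; /(109/365) = -0.023966
r_GBP = 0.0694 + 0.023966 = 0.093366
r_GBP = 9.34%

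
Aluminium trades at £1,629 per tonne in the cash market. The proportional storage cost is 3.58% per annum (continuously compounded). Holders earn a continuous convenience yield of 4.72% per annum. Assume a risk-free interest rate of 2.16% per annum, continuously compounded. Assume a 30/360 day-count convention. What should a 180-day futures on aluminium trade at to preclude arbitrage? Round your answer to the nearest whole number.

£1,637 per tonne

Net carry = r + u − y = 0.0216 + 0.0358 − 0.0472 = 0.0102
F = S·e^((r+u−y)T) = 1629 · e^(0.0102 × 180/360) = 1629 · e^0.005100
= 1629 × 1.005113 = £1,637 per tonne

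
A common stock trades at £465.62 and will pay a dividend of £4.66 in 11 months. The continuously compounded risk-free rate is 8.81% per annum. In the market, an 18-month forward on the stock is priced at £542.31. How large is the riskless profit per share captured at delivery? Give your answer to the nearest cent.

PV(dividends) I = 4.66·e^(−0.0881·11/12) = 4.2985
Fair forward F* = (S − I)·e^(rT) = (465.62 − 4.2985)·e^0.132150 = 461.3215 × 1.141279 = 526.4965
Market £542.31 > fair 526.4965: forward overpriced → cash-and-carry (borrow at r, buy the stock and collect the dividends, short the forward).
Profit at T = |F_mkt − F*| = |542.31 − 526.4965| = £15.81 per share

£15.81 per share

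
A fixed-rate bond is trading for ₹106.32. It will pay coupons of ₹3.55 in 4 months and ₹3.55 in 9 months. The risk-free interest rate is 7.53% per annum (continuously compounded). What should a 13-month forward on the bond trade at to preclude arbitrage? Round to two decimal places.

₹107.96

PV(coupons) I = 3.55·e^(−0.0753·4/12) + 3.55·e^(−0.0753·9/12)
I = 3.4620 + 3.3551 = 6.8171
F = (S − I)·e^(rT) = (106.32 − 6.8171) · e^(0.0753·13/12)
= 99.5029 · e^0.081575 = 99.5029 × 1.084995 = ₹107.96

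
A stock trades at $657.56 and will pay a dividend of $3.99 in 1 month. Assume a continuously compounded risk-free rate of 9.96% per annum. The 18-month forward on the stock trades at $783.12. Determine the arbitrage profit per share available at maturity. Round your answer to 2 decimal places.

PV(dividends) I = 3.99·e^(−0.0996·1/12) = 3.9570
Fair forward F* = (S − I)·e^(rT) = (657.56 − 3.9570)·e^0.149400 = 653.6030 × 1.161137 = 758.9226
Market $783.12 > fair 758.9226: forward overpriced → cash-and-carry (borrow at r, buy the stock and collect the dividends, short the forward).
Profit at T = |F_mkt − F*| = |783.12 − 758.9226| = $24.20 per share

$24.20 per share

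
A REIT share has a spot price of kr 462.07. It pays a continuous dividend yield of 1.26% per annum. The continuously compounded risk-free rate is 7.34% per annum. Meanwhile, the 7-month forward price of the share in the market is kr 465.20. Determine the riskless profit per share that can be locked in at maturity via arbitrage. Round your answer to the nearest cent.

kr 13.55 per share

Fair forward: F* = S·e^(carry·T), with carry = (r − q) = 0.0734 − 0.0126 = 0.0608
F* = 462.07 · e^(0.0608 × 7/12) = 462.07 · e^0.035467 = 462.07 × 1.036103 = kr 478.7521
Market kr 465.20 < fair kr 478.7521: forward underpriced → reverse cash-and-carry (short spot, go long the forward).
At maturity, profit = |F_mkt − F*| = |465.20 − 478.7521| = kr 13.55 per share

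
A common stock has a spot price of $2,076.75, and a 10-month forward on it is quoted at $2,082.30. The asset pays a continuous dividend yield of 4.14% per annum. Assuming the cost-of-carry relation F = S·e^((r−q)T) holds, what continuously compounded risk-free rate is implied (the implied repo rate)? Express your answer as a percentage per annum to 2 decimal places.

From F = S·e^((r−q)T): (r − q) = ln(F/S)/T
ln(2082.30/2076.75) = ln(1.002672) = 0.002668
(r − q) = 0.002668 / (10/12) = 0.003202
r = ln(F/S)/T + q = 0.003202 + 0.0414 = 0.044602
r = 4.46%

4.46%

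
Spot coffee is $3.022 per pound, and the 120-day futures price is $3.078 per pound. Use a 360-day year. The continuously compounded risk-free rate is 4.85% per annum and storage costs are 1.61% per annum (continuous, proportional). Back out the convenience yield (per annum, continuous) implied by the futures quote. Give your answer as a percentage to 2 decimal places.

0.95%

F = S·e^((r+u−y)T) ⇒ (r+u−y) = ln(F/S)/T
ln(3.078/3.022) = 0.018361; /T ⇒ 0.055083
y = r + u − ln(F/S)/T = 0.0485 + 0.0161 − 0.055083 = 0.009517
y = 0.95%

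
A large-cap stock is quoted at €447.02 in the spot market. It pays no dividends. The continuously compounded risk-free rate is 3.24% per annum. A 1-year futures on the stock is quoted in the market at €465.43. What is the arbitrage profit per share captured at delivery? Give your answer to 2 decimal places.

€3.69 per share

Fair futures: F* = S·e^(carry·T), with carry = r = 0.0324
F* = 447.02 · e^(0.0324 × 1) = 447.02 · e^0.032400 = 447.02 × 1.032931 = €461.7408
Market €465.43 > fair €461.7408: forward overpriced → cash-and-carry (buy spot, short the forward).
At maturity, profit = |F_mkt − F*| = |465.43 − 461.7408| = €3.69 per share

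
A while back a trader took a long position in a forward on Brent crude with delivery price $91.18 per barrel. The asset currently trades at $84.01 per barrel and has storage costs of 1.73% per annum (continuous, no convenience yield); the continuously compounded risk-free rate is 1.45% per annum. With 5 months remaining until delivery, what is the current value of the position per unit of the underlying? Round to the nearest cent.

Current fair forward for the remaining 5 months: F = S·e^((r + u)·T), (r + u) = 0.0145 + 0.0173 = 0.0318
F = 84.01 · e^(0.0318 × 5/12) = 84.01 × 1.013338 = 85.1305
Value of long forward = (F − K)·e^(−rT) = (85.1305 − 91.18) · e^(−0.0145·5/12)
= -6.0495 × 0.993977 = -6.01

-$6.01 per barrel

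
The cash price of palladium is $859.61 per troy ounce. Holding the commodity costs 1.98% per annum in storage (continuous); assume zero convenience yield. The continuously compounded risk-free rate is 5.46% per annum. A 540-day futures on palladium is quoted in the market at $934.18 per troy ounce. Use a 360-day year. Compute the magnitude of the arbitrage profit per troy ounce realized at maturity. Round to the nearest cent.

$26.92 per troy ounce

Fair futures: F* = S·e^(carry·T), with carry = (r + u) = 0.0546 + 0.0198 = 0.0744
F* = 859.61 · e^(0.0744 × 540/360) = 859.61 · e^0.111600 = 859.61 × 1.118066 = $961.1007
Market $934.18 < fair $961.1007: forward underpriced → reverse cash-and-carry (short spot, go long the forward).
At maturity, profit = |F_mkt − F*| = |934.18 − 961.1007| = $26.92 per troy ounce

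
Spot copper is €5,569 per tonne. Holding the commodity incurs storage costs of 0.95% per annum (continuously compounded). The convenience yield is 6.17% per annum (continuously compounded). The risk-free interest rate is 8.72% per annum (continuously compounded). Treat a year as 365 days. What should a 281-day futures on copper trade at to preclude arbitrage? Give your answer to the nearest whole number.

€5,721 per tonne

Net carry = r + u − y = 0.0872 + 0.0095 − 0.0617 = 0.0350
F = S·e^((r+u−y)T) = 5569 · e^(0.0350 × 281/365) = 5569 · e^0.026945
= 5569 × 1.027311 = €5,721 per tonne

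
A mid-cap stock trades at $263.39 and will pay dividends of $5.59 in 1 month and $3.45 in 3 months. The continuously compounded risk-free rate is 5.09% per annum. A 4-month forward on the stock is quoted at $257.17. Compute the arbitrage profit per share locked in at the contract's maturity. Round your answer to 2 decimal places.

PV(dividends) I = 5.59·e^(−0.0509·1/12) + 3.45·e^(−0.0509·3/12) = 8.9727
Fair forward F* = (S − I)·e^(rT) = (263.39 − 8.9727)·e^0.016967 = 254.4173 × 1.017112 = 258.7709
Market $257.17 < fair 258.7709: forward underpriced → reverse cash-and-carry (short the stock, invest proceeds at r, pay the dividends, go long the forward).
Profit at T = |F_mkt − F*| = |257.17 − 258.7709| = $1.60 per share

$1.60 per share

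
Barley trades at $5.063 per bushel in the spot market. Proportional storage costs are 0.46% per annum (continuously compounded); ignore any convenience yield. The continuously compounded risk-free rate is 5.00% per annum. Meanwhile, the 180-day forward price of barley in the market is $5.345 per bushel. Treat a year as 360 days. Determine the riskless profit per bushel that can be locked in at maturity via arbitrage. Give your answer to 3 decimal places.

Fair forward: F* = S·e^(carry·T), with carry = (r + u) = 0.0500 + 0.0046 = 0.0546
F* = 5.063 · e^(0.0546 × 180/360) = 5.063 · e^0.027300 = 5.063 × 1.027676 = $5.2031
Market $5.345 > fair $5.2031: forward overpriced → cash-and-carry (buy spot, short the forward).
At maturity, profit = |F_mkt − F*| = |5.345 − 5.2031| = $0.142 per bushel

$0.142 per bushel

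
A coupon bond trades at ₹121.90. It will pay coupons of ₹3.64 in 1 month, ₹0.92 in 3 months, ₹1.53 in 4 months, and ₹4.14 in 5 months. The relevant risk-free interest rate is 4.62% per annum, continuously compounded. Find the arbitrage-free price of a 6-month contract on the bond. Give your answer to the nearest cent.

₹114.41

PV(coupons) I = 3.64·e^(−0.0462·1/12) + 0.92·e^(−0.0462·3/12) + 1.53·e^(−0.0462·4/12) + 4.14·e^(−0.0462·5/12)
I = 3.6260 + 0.9094 + 1.5066 + 4.0611 = 10.1031
F = (S − I)·e^(rT) = (121.90 − 10.1031) · e^(0.0462·6/12)
= 111.7969 · e^0.023100 = 111.7969 × 1.023369 = ₹114.41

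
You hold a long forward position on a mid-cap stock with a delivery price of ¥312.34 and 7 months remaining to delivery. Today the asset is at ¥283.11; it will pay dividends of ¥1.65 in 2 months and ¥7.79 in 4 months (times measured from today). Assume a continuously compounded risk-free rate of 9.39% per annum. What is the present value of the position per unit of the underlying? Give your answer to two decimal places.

PV(remaining dividends) I = 1.65·e^(−0.0939·2/12) + 7.79·e^(−0.0939·4/12) = 9.1743
Current forward F = (S − I)·e^(rT) = (283.11 − 9.1743)·e^(0.0939·7/12) = 273.9357 × 1.056303 = 289.3591
Value (long) = (F − K)·e^(−rT) = (289.3591 − 312.34) × 0.946698 = -21.7560
Value = -¥21.76

-¥21.76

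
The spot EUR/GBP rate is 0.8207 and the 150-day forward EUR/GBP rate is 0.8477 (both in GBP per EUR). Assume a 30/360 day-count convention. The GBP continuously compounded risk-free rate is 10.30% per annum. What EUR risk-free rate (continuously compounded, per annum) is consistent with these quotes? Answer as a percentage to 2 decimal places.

2.53%

F = S·e^((r_GBP − r_EUR)T) ⇒ r_EUR = r_GBP − ln(F/S)/T
ln(0.8477/0.8207) = 0.032369; /(150/360) = 0.077686
r_EUR = 0.1030 − 0.077686 = 0.025314
r_EUR = 2.53%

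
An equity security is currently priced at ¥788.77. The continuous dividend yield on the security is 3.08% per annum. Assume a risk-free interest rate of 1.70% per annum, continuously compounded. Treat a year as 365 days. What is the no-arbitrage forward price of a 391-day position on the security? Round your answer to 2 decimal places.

¥777.20

F = S·e^((r − q)T) = 788.77 · e^((0.0170 − 0.0308) × 391/365)
= 788.77 · e^-0.014783 = 788.77 × 0.985326
F = ¥777.20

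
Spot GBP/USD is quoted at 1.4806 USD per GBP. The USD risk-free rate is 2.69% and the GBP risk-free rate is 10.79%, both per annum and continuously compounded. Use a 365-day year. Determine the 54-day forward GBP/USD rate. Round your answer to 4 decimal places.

F = S·e^((r_USD − r_GBP)T) = 1.4806 · e^((0.0269 − 0.1079) × 54/365)
= 1.4806 · e^-0.011984 = 1.4806 × 0.988088
F = 1.4630 USD per GBP

1.4630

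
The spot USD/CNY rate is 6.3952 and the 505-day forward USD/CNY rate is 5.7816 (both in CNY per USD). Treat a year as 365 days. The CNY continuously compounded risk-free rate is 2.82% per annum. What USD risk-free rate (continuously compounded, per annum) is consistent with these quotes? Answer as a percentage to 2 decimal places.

F = S·e^((r_CNY − r_USD)T) ⇒ r_USD = r_CNY − ln(F/S)/T
ln(5.7816/6.3952) = -0.100867; /(505/365) = -0.072904
r_USD = 0.0282 + 0.072904 = 0.101104
r_USD = 10.11%

10.11%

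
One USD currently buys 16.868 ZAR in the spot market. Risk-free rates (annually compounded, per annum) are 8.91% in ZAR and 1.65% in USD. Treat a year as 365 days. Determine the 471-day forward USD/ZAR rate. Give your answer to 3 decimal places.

By covered interest parity, F = S · (1+r_ZAR)^T / (1+r_USD)^T
= 16.868 × 1.116433 / 1.021343 = 16.868 × 1.093103
F = 18.438 ZAR per USD

18.438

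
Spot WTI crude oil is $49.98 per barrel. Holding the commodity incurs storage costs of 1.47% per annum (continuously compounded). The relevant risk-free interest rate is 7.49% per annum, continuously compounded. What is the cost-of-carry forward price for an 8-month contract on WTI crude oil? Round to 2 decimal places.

Net carry = r + u − y = 0.0749 + 0.0147 − 0.0000 = 0.0896
F = S·e^((r+u−y)T) = 49.98 · e^(0.0896 × 8/12) = 49.98 · e^0.059733
= 49.98 × 1.061553 = $53.06 per barrel

$53.06 per barrel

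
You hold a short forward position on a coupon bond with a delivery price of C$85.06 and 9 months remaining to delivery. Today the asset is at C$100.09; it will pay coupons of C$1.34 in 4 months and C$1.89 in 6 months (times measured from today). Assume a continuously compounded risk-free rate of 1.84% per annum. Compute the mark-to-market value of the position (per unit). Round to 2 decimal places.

PV(remaining coupons) I = 1.34·e^(−0.0184·4/12) + 1.89·e^(−0.0184·6/12) = 3.2045
Current forward F = (S − I)·e^(rT) = (100.09 − 3.2045)·e^(0.0184·9/12) = 96.8855 × 1.013896 = 98.2318
Value (long) = (F − K)·e^(−rT) = (98.2318 − 85.06) × 0.986295 = 12.9913
Short position value = −(long value) = -C$12.99

-C$12.99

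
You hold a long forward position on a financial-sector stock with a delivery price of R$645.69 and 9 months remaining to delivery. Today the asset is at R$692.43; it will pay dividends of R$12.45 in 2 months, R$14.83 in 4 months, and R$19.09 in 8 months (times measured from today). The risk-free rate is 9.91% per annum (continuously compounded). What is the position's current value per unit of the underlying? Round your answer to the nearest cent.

PV(remaining dividends) I = 12.45·e^(−0.0991·2/12) + 14.83·e^(−0.0991·4/12) + 19.09·e^(−0.0991·8/12) = 44.4637
Current forward F = (S − I)·e^(rT) = (692.43 − 44.4637)·e^(0.0991·9/12) = 647.9663 × 1.077157 = 697.9614
Value (long) = (F − K)·e^(−rT) = (697.9614 − 645.69) × 0.928370 = 48.5272
Value = R$48.53

R$48.53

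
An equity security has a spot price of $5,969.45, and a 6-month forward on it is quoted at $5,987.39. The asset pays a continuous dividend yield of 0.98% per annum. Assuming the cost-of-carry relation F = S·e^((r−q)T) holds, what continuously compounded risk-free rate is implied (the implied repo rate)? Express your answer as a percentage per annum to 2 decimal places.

1.58%

From F = S·e^((r−q)T): (r − q) = ln(F/S)/T
ln(5987.39/5969.45) = ln(1.003005) = 0.003000
(r − q) = 0.003000 / (6/12) = 0.006000
r = ln(F/S)/T + q = 0.006000 + 0.0098 = 0.015800
r = 1.58%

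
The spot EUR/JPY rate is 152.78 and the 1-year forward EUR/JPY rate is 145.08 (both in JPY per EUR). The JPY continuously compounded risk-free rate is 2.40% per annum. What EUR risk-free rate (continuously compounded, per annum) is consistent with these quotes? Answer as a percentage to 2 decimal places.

F = S·e^((r_JPY − r_EUR)T) ⇒ r_EUR = r_JPY − ln(F/S)/T
ln(145.08/152.78) = -0.051714; /(1) = -0.051714
r_EUR = 0.0240 + 0.051714 = 0.075714
r_EUR = 7.57%

7.57%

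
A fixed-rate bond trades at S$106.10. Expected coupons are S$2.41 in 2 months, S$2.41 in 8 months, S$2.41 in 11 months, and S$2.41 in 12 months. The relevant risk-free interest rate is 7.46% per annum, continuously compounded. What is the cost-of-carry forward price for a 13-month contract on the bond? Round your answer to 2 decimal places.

PV(coupons) I = 2.41·e^(−0.0746·2/12) + 2.41·e^(−0.0746·8/12) + 2.41·e^(−0.0746·11/12) + 2.41·e^(−0.0746·12/12)
I = 2.3802 + 2.2931 + 2.2507 + 2.2368 = 9.1608
F = (S − I)·e^(rT) = (106.10 − 9.1608) · e^(0.0746·13/12)
= 96.9392 · e^0.080817 = 96.9392 × 1.084172 = S$105.10

S$105.10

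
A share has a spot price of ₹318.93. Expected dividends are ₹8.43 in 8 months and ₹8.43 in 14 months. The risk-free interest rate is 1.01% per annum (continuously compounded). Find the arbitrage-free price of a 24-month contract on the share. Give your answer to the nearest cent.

₹308.39

PV(dividends) I = 8.43·e^(−0.0101·8/12) + 8.43·e^(−0.0101·14/12)
I = 8.3734 + 8.3312 = 16.7046
F = (S − I)·e^(rT) = (318.93 − 16.7046) · e^(0.0101·24/12)
= 302.2254 · e^0.020200 = 302.2254 × 1.020405 = ₹308.39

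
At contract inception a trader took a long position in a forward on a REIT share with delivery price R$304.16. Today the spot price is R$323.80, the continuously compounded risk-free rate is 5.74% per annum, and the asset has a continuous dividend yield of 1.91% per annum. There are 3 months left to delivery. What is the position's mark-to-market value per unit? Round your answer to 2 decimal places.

R$22.43

Current fair forward for the remaining 3 months: F = S·e^((r − q)·T), (r − q) = 0.0574 − 0.0191 = 0.0383
F = 323.80 · e^(0.0383 × 3/12) = 323.80 × 1.009621 = 326.9153
Value of long forward = (F − K)·e^(−rT) = (326.9153 − 304.16) · e^(−0.0574·3/12)
= 22.7553 × 0.985752 = 22.43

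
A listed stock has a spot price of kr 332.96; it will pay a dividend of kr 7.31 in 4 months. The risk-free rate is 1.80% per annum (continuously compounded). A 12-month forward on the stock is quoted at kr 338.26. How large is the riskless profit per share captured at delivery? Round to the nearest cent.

kr 6.65 per share

PV(dividends) I = 7.31·e^(−0.0180·4/12) = 7.2663
Fair forward F* = (S − I)·e^(rT) = (332.96 − 7.2663)·e^0.018000 = 325.6937 × 1.018163 = 331.6093
Market kr 338.26 > fair 331.6093: forward overpriced → cash-and-carry (borrow at r, buy the stock and collect the dividends, short the forward).
Profit at T = |F_mkt − F*| = |338.26 − 331.6093| = kr 6.65 per share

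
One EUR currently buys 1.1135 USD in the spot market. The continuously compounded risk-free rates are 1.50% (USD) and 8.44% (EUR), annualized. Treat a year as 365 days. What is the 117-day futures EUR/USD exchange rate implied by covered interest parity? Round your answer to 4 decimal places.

1.0890

F = S·e^((r_USD − r_EUR)T) = 1.1135 · e^((0.0150 − 0.0844) × 117/365)
= 1.1135 · e^-0.022246 = 1.1135 × 0.978000
F = 1.0890 USD per EUR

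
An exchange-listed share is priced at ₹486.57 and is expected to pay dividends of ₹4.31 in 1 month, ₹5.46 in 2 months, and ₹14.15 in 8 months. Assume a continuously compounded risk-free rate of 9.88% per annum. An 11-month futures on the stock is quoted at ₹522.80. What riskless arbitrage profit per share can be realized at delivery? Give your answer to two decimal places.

₹15.17 per share

PV(dividends) I = 4.31·e^(−0.0988·1/12) + 5.46·e^(−0.0988·2/12) + 14.15·e^(−0.0988·8/12) = 22.8935
Fair futures F* = (S − I)·e^(rT) = (486.57 − 22.8935)·e^0.090567 = 463.6765 × 1.094795 = 507.6307
Market ₹522.80 > fair 507.6307: forward overpriced → cash-and-carry (borrow at r, buy the stock and collect the dividends, short the forward).
Profit at T = |F_mkt − F*| = |522.80 − 507.6307| = ₹15.17 per share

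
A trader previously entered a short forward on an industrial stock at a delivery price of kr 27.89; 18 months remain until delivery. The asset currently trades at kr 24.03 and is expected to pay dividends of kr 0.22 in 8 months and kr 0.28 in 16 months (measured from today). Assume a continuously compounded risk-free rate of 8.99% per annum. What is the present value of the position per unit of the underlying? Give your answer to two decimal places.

kr 0.80

PV(remaining dividends) I = 0.22·e^(−0.0899·8/12) + 0.28·e^(−0.0899·16/12) = 0.4556
Current forward F = (S − I)·e^(rT) = (24.03 − 0.4556)·e^(0.0899·18/12) = 23.5744 × 1.144365 = 26.9777
Value (long) = (F − K)·e^(−rT) = (26.9777 − 27.89) × 0.873847 = -0.7972
Short position value = −(long value) = kr 0.80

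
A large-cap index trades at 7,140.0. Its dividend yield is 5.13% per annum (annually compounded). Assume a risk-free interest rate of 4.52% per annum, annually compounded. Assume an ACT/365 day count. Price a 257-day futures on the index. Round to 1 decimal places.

7,110.8

F = S · (1+r)^T / (1+q)^T
= 7140.0 × 1.031617 / 1.035853 = 7140.0 × 0.995911
F = 7,110.8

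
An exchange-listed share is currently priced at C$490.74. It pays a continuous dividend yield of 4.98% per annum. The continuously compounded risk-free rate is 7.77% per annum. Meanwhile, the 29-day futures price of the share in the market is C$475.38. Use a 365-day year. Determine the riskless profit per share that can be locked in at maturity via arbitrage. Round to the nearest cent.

C$16.45 per share

Fair futures: F* = S·e^(carry·T), with carry = (r − q) = 0.0777 − 0.0498 = 0.0279
F* = 490.74 · e^(0.0279 × 29/365) = 490.74 · e^0.002217 = 490.74 × 1.002219 = C$491.8290
Market C$475.38 < fair C$491.8290: forward underpriced → reverse cash-and-carry (short spot, go long the forward).
At maturity, profit = |F_mkt − F*| = |475.38 − 491.8290| = C$16.45 per share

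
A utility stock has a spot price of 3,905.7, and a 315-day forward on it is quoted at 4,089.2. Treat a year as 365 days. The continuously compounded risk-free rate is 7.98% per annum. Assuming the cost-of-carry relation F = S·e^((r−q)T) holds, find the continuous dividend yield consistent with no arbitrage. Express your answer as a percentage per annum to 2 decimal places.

2.66%

From F = S·e^((r−q)T): (r − q) = ln(F/S)/T
ln(4089.2/3905.7) = ln(1.046983) = 0.045913
(r − q) = 0.045913 / (315/365) = 0.053201
q = r − ln(F/S)/T = 0.0798 − 0.053201 = 0.026599
q = 2.66%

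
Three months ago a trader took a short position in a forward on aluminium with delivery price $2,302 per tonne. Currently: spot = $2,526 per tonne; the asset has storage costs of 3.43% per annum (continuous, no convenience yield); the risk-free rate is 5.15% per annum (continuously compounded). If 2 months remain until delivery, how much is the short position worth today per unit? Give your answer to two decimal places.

-$258.16 per tonne

Current fair forward for the remaining 2 months: F = S·e^((r + u)·T), (r + u) = 0.0515 + 0.0343 = 0.0858
F = 2526 · e^(0.0858 × 2/12) = 2526 × 1.01440273 = 2562.3813
Value of long forward = (F − K)·e^(−rT) = (2562.3813 − 2302) · e^(−0.0515·2/12)
= 260.3813 × 0.99145340 = 258.16
Short position value = −(long value) = -$258.16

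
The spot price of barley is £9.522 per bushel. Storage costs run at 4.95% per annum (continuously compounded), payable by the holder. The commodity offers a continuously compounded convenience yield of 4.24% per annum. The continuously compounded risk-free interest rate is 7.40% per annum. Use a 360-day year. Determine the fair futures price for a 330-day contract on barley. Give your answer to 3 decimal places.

£10.257 per bushel

Net carry = r + u − y = 0.0740 + 0.0495 − 0.0424 = 0.0811
F = S·e^((r+u−y)T) = 9.522 · e^(0.0811 × 330/360) = 9.522 · e^0.074342
= 9.522 × 1.077175 = £10.257 per bushel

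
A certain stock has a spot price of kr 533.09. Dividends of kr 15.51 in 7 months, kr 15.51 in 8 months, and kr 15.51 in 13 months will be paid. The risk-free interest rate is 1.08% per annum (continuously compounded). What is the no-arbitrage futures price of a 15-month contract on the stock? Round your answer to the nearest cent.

kr 493.57

PV(dividends) I = 15.51·e^(−0.0108·7/12) + 15.51·e^(−0.0108·8/12) + 15.51·e^(−0.0108·13/12)
I = 15.4126 + 15.3987 + 15.3296 = 46.1409
F = (S − I)·e^(rT) = (533.09 − 46.1409) · e^(0.0108·15/12)
= 486.9491 · e^0.013500 = 486.9491 × 1.013592 = kr 493.57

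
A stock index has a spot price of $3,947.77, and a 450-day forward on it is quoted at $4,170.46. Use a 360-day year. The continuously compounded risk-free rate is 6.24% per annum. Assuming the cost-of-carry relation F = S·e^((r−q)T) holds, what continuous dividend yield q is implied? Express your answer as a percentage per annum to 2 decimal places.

1.85%

From F = S·e^((r−q)T): (r − q) = ln(F/S)/T
ln(4170.46/3947.77) = ln(1.056409) = 0.054875
(r − q) = 0.054875 / (450/360) = 0.043900
q = r − ln(F/S)/T = 0.0624 − 0.043900 = 0.018500
q = 1.85%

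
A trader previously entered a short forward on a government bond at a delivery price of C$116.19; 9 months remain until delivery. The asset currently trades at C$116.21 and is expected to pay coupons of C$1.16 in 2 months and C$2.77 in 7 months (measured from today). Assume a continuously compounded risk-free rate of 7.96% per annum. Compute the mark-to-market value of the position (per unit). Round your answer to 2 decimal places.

-C$2.96

PV(remaining coupons) I = 1.16·e^(−0.0796·2/12) + 2.77·e^(−0.0796·7/12) = 3.7890
Current forward F = (S − I)·e^(rT) = (116.21 − 3.7890)·e^(0.0796·9/12) = 112.4210 × 1.061518 = 119.3369
Value (long) = (F − K)·e^(−rT) = (119.3369 − 116.19) × 0.942047 = 2.9645
Short position value = −(long value) = -C$2.96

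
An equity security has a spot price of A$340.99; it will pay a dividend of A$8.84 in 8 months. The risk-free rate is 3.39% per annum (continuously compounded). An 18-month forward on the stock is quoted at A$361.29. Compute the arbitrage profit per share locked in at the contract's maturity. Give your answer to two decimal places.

PV(dividends) I = 8.84·e^(−0.0339·8/12) = 8.6425
Fair forward F* = (S − I)·e^(rT) = (340.99 − 8.6425)·e^0.050850 = 332.3475 × 1.052165 = 349.6844
Market A$361.29 > fair 349.6844: forward overpriced → cash-and-carry (borrow at r, buy the stock and collect the dividends, short the forward).
Profit at T = |F_mkt − F*| = |361.29 − 349.6844| = A$11.61 per share

A$11.61 per share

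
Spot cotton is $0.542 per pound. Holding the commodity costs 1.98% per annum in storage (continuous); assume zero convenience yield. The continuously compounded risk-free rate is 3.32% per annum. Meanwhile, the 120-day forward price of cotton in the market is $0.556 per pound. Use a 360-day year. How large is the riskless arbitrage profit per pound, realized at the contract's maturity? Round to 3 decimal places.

$0.004 per pound

Fair forward: F* = S·e^(carry·T), with carry = (r + u) = 0.0332 + 0.0198 = 0.0530
F* = 0.542 · e^(0.0530 × 120/360) = 0.542 · e^0.017667 = 0.542 × 1.017824 = $0.5517
Market $0.556 > fair $0.5517: forward overpriced → cash-and-carry (buy spot, short the forward).
At maturity, profit = |F_mkt − F*| = |0.556 − 0.5517| = $0.004 per pound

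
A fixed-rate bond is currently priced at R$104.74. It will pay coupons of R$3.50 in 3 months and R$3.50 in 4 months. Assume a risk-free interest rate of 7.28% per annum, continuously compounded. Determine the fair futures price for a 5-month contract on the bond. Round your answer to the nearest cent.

R$100.90

PV(coupons) I = 3.50·e^(−0.0728·3/12) + 3.50·e^(−0.0728·4/12)
I = 3.4369 + 3.4161 = 6.8530
F = (S − I)·e^(rT) = (104.74 − 6.8530) · e^(0.0728·5/12)
= 97.8870 · e^0.030333 = 97.8870 × 1.030798 = R$100.90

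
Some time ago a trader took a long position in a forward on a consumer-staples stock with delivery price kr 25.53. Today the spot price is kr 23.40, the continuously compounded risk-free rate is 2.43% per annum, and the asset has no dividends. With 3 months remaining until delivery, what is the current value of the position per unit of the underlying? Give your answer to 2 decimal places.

Current fair forward for the remaining 3 months: F = S·e^(r·T), r = 0.0243
F = 23.40 · e^(0.0243 × 3/12) = 23.40 × 1.006093 = 23.5426
Value of long forward = (F − K)·e^(−rT) = (23.5426 − 25.53) · e^(−0.0243·3/12)
= -1.9874 × 0.993943 = -1.98

-kr 1.98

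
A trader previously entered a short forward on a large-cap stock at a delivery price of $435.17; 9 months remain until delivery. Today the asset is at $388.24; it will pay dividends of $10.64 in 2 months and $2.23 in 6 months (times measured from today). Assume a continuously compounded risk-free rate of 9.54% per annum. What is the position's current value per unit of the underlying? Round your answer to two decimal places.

PV(remaining dividends) I = 10.64·e^(−0.0954·2/12) + 2.23·e^(−0.0954·6/12) = 12.5983
Current forward F = (S − I)·e^(rT) = (388.24 − 12.5983)·e^(0.0954·9/12) = 375.6417 × 1.074172 = 403.5038
Value (long) = (F − K)·e^(−rT) = (403.5038 − 435.17) × 0.930950 = -29.4796
Short position value = −(long value) = $29.48

$29.48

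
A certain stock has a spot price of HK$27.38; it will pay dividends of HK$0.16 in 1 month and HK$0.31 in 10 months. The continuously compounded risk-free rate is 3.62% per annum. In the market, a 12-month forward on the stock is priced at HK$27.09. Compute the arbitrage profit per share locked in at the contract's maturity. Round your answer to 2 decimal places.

PV(dividends) I = 0.16·e^(−0.0362·1/12) + 0.31·e^(−0.0362·10/12) = 0.4603
Fair forward F* = (S − I)·e^(rT) = (27.38 − 0.4603)·e^0.036200 = 26.9197 × 1.036863 = 27.9120
Market HK$27.09 < fair 27.9120: forward underpriced → reverse cash-and-carry (short the stock, invest proceeds at r, pay the dividends, go long the forward).
Profit at T = |F_mkt − F*| = |27.09 − 27.9120| = HK$0.82 per share

HK$0.82 per share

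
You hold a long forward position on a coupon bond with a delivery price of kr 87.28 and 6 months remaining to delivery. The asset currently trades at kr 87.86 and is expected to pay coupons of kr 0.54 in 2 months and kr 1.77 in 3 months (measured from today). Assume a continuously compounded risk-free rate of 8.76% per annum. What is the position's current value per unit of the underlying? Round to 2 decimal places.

kr 2.06

PV(remaining coupons) I = 0.54·e^(−0.0876·2/12) + 1.77·e^(−0.0876·3/12) = 2.2638
Current forward F = (S − I)·e^(rT) = (87.86 − 2.2638)·e^(0.0876·6/12) = 85.5962 × 1.044773 = 89.4286
Value (long) = (F − K)·e^(−rT) = (89.4286 − 87.28) × 0.957145 = 2.0565
Value = kr 2.06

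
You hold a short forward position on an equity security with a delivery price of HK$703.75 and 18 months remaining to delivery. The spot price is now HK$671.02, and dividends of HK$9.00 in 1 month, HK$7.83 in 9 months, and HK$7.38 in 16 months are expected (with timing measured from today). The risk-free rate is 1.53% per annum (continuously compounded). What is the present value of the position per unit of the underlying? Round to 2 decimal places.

PV(remaining dividends) I = 9.00·e^(−0.0153·1/12) + 7.83·e^(−0.0153·9/12) + 7.38·e^(−0.0153·16/12) = 23.9602
Current forward F = (S − I)·e^(rT) = (671.02 − 23.9602)·e^(0.0153·18/12) = 647.0598 × 1.023215 = 662.0813
Value (long) = (F − K)·e^(−rT) = (662.0813 − 703.75) × 0.977311 = -40.7233
Short position value = −(long value) = HK$40.72

HK$40.72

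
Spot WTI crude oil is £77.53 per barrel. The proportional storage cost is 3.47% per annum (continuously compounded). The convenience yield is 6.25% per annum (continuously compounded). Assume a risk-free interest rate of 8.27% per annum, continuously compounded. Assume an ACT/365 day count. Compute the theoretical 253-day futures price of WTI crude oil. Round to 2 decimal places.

Net carry = r + u − y = 0.0827 + 0.0347 − 0.0625 = 0.0549
F = S·e^((r+u−y)T) = 77.53 · e^(0.0549 × 253/365) = 77.53 · e^0.038054
= 77.53 × 1.038787 = £80.54 per barrel

£80.54 per barrel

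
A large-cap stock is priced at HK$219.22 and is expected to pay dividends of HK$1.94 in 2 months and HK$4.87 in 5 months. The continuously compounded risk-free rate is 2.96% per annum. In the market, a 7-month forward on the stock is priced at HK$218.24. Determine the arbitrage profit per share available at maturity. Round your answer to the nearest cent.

HK$2.06 per share

PV(dividends) I = 1.94·e^(−0.0296·2/12) + 4.87·e^(−0.0296·5/12) = 6.7408
Fair forward F* = (S − I)·e^(rT) = (219.22 − 6.7408)·e^0.017267 = 212.4792 × 1.017417 = 216.1800
Market HK$218.24 > fair 216.1800: forward overpriced → cash-and-carry (borrow at r, buy the stock and collect the dividends, short the forward).
Profit at T = |F_mkt − F*| = |218.24 − 216.1800| = HK$2.06 per share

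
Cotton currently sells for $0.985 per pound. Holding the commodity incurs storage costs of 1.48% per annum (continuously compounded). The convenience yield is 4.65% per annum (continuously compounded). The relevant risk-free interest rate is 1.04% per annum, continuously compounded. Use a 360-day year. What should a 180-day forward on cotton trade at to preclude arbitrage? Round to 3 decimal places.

$0.975 per pound

Net carry = r + u − y = 0.0104 + 0.0148 − 0.0465 = -0.0213
F = S·e^((r+u−y)T) = 0.985 · e^(-0.0213 × 180/360) = 0.985 · e^-0.010650
= 0.985 × 0.989407 = $0.975 per pound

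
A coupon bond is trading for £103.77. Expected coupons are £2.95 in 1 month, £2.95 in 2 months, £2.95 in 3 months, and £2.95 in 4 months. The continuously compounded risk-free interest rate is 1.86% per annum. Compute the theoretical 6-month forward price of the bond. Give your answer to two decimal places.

PV(coupons) I = 2.95·e^(−0.0186·1/12) + 2.95·e^(−0.0186·2/12) + 2.95·e^(−0.0186·3/12) + 2.95·e^(−0.0186·4/12)
I = 2.9454 + 2.9409 + 2.9363 + 2.9318 = 11.7544
F = (S − I)·e^(rT) = (103.77 − 11.7544) · e^(0.0186·6/12)
= 92.0156 · e^0.009300 = 92.0156 × 1.009343 = £92.88

£92.88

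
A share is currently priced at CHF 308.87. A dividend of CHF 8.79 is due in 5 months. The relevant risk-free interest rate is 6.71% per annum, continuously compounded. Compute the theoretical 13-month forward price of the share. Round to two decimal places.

PV(dividends) I = 8.79·e^(−0.0671·5/12)
I = 8.5476
F = (S − I)·e^(rT) = (308.87 − 8.5476) · e^(0.0671·13/12)
= 300.3224 · e^0.072692 = 300.3224 × 1.075399 = CHF 322.97

CHF 322.97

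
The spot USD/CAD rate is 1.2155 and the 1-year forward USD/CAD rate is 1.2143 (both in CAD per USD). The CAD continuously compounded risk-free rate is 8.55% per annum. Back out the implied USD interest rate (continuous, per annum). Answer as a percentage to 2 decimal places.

F = S·e^((r_CAD − r_USD)T) ⇒ r_USD = r_CAD − ln(F/S)/T
ln(1.2143/1.2155) = -0.000988; /(1) = -0.000988
r_USD = 0.0855 + 0.000988 = 0.086488
r_USD = 8.65%

8.65%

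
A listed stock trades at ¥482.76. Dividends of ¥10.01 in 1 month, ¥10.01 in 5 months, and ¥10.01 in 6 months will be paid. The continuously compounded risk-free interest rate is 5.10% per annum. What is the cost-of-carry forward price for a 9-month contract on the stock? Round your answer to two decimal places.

¥470.91

PV(dividends) I = 10.01·e^(−0.0510·1/12) + 10.01·e^(−0.0510·5/12) + 10.01·e^(−0.0510·6/12)
I = 9.9675 + 9.7995 + 9.7580 = 29.5250
F = (S − I)·e^(rT) = (482.76 − 29.5250) · e^(0.0510·9/12)
= 453.2350 · e^0.038250 = 453.2350 × 1.038991 = ¥470.91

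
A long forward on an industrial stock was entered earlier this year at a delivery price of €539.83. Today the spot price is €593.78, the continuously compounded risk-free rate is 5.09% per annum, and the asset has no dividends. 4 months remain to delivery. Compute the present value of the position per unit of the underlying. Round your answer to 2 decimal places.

€63.03

Current fair forward for the remaining 4 months: F = S·e^(r·T), r = 0.0509
F = 593.78 · e^(0.0509 × 4/12) = 593.78 × 1.017111 = 603.9402
Value of long forward = (F − K)·e^(−rT) = (603.9402 − 539.83) · e^(−0.0509·4/12)
= 64.1102 × 0.983176 = 63.03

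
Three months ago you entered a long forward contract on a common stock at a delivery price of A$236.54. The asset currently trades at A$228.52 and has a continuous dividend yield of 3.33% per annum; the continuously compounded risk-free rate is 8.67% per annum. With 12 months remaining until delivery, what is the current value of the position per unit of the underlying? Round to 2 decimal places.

Current fair forward for the remaining 12 months: F = S·e^((r − q)·T), (r − q) = 0.0867 − 0.0333 = 0.0534
F = 228.52 · e^(0.0534 × 12/12) = 228.52 × 1.054852 = 241.0548
Value of long forward = (F − K)·e^(−rT) = (241.0548 − 236.54) · e^(−0.0867·12/12)
= 4.5148 × 0.916952 = 4.14

A$4.14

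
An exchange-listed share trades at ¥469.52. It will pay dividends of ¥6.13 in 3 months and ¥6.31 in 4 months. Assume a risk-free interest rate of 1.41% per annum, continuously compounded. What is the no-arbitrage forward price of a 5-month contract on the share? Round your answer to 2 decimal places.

¥459.82

PV(dividends) I = 6.13·e^(−0.0141·3/12) + 6.31·e^(−0.0141·4/12)
I = 6.1084 + 6.2804 = 12.3888
F = (S − I)·e^(rT) = (469.52 − 12.3888) · e^(0.0141·5/12)
= 457.1312 · e^0.005875 = 457.1312 × 1.005892 = ¥459.82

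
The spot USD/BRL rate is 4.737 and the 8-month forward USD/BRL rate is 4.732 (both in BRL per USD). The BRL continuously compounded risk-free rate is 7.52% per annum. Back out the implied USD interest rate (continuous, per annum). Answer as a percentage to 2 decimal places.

F = S·e^((r_BRL − r_USD)T) ⇒ r_USD = r_BRL − ln(F/S)/T
ln(4.732/4.737) = -0.001056; /(8/12) = -0.001584
r_USD = 0.0752 + 0.001584 = 0.076784
r_USD = 7.68%

7.68%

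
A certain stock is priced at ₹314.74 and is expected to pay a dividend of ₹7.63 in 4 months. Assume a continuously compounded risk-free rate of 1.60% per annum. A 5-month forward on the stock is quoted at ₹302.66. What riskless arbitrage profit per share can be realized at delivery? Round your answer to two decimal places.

₹6.55 per share

PV(dividends) I = 7.63·e^(−0.0160·4/12) = 7.5894
Fair forward F* = (S − I)·e^(rT) = (314.74 − 7.5894)·e^0.006667 = 307.1506 × 1.006689 = 309.2051
Market ₹302.66 < fair 309.2051: forward underpriced → reverse cash-and-carry (short the stock, invest proceeds at r, pay the dividends, go long the forward).
Profit at T = |F_mkt − F*| = |302.66 − 309.2051| = ₹6.55 per share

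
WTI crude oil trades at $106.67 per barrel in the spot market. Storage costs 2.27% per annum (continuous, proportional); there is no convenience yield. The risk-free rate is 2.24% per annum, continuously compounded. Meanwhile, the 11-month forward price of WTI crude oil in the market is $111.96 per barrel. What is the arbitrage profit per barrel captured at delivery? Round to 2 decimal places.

Fair forward: F* = S·e^(carry·T), with carry = (r + u) = 0.0224 + 0.0227 = 0.0451
F* = 106.67 · e^(0.0451 × 11/12) = 106.67 · e^0.041342 = 106.67 × 1.042208 = $111.1723
Market $111.96 > fair $111.1723: forward overpriced → cash-and-carry (buy spot, short the forward).
At maturity, profit = |F_mkt − F*| = |111.96 − 111.1723| = $0.79 per barrel

$0.79 per barrel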